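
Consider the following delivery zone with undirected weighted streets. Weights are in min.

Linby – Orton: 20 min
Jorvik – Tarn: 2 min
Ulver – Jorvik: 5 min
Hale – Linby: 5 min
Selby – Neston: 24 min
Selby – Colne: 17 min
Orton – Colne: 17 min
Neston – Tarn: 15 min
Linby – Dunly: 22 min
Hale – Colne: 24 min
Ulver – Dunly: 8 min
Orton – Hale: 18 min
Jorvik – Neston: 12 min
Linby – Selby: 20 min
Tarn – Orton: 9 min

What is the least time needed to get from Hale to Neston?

Candidate routes:
Hale - Orton - Tarn - Neston: 18+9+15 = 42
Hale - Linby - Orton - Tarn - Jorvik - Neston: 5+20+9+2+12 = 48
Hale - Linby - Selby - Neston: 5+20+24 = 49
Hale - Orton - Tarn - Jorvik - Neston: 18+9+2+12 = 41
The minimum is 41 min via Hale - Orton - Tarn - Jorvik - Neston.

41 min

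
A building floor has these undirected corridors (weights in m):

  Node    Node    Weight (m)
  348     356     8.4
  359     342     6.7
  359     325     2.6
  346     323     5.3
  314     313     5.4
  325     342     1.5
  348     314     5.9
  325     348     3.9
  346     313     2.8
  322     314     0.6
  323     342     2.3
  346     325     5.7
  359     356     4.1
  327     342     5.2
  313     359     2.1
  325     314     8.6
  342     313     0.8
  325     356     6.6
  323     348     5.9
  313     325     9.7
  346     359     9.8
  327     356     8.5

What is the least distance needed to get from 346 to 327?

8.8 m

Enumerating some paths:
346 - 313 - 342 - 327: 2.8+0.8+5.2 = 8.8
346 - 325 - 342 - 327: 5.7+1.5+5.2 = 12.4
346 - 323 - 342 - 327: 5.3+2.3+5.2 = 12.8
Cheapest is 346 - 313 - 342 - 327 at 8.8 m.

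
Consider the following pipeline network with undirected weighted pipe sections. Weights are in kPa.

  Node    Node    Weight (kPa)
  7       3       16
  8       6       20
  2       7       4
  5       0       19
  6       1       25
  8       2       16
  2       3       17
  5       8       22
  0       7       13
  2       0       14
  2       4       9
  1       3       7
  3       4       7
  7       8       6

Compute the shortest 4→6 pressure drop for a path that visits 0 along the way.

62 kPa

Best 4 to 0: 4 → 2 → 0 costing 23
Shortest 0→6: 0 → 7 → 8 → 6 = 39
Total via 0: 23 + 39 = 62 kPa.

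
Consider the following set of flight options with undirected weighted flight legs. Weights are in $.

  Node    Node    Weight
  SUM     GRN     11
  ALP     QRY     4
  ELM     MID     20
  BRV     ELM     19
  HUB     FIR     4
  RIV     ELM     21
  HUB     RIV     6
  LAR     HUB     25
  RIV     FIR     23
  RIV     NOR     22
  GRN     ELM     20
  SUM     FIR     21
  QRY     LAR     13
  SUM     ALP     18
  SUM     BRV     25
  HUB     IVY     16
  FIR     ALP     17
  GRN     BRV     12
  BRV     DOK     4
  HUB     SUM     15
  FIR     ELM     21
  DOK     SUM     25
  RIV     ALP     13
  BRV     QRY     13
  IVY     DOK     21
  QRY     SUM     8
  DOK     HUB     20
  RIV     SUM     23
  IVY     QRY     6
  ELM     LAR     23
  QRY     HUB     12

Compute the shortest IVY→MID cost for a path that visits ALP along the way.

Shortest IVY→ALP: IVY–QRY–ALP = 10
Best ALP to MID: ALP–RIV–ELM–MID costing 54
Total via ALP: 10 + 54 = $64.

$64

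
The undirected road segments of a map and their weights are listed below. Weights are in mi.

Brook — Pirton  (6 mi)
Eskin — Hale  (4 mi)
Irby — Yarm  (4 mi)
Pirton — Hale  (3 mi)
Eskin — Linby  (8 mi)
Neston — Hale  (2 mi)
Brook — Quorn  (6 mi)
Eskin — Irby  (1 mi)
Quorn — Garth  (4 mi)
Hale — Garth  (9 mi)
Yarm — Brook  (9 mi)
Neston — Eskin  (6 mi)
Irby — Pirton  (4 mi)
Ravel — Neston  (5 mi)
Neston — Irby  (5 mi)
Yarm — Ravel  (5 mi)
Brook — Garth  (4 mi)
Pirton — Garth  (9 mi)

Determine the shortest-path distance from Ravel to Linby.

18 mi

Running Dijkstra from Ravel:
Ravel: 0
Yarm: 5  (via Ravel)
Neston: 5  (via Ravel)
Hale: 7  (via Neston)
Irby: 9  (via Yarm)
Pirton: 10  (via Hale)
Eskin: 10  (via Irby)
Brook: 14  (via Yarm)
Garth: 16  (via Hale)
Linby: 18  (via Eskin)
Shortest route: Ravel → Yarm → Irby → Eskin → Linby = 18 mi.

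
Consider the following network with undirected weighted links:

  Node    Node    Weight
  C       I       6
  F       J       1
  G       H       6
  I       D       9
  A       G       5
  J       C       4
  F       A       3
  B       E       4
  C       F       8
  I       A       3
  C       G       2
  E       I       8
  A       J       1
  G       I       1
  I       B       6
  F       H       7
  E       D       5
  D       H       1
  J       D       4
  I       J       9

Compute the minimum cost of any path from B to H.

Running Dijkstra from B:
B: 0
E: 4  (via B)
I: 6  (via B)
G: 7  (via I)
A: 9  (via I)
C: 9  (via G)
D: 9  (via E)
H: 10  (via D)
Shortest route: B–E–D–H = 10.

10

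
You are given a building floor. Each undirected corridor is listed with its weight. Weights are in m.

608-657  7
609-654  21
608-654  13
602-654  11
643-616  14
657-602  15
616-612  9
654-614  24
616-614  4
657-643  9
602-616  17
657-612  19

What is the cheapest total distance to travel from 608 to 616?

Settle nodes by increasing distance from 608:
608: 0
657: 7  (via 608)
654: 13  (via 608)
643: 16  (via 657)
602: 22  (via 657)
612: 26  (via 657)
616: 30  (via 643)
Shortest route: 608–657–643–616 = 30 m.

30 m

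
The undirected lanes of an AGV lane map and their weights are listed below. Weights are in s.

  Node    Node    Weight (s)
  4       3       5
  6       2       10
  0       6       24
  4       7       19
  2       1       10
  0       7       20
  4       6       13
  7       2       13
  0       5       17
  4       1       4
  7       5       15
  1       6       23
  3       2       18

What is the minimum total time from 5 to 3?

39 s

Candidate routes:
5–7–2–3: 15+13+18 = 46
5–7–4–3: 15+19+5 = 39
5–7–2–1–4–3: 15+13+10+4+5 = 47
Cheapest is 5–7–4–3 at 39 s.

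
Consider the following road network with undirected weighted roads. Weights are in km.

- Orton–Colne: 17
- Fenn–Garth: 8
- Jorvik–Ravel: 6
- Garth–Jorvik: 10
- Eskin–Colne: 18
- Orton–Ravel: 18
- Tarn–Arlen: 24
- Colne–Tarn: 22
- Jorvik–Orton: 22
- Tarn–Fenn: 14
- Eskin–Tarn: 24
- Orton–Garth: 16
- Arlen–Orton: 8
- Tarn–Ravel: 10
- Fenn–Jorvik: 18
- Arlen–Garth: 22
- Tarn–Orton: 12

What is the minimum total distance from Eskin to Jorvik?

Settle nodes by increasing distance from Eskin:
Eskin: 0
Colne: 18  (via Eskin)
Tarn: 24  (via Eskin)
Ravel: 34  (via Tarn)
Orton: 35  (via Colne)
Fenn: 38  (via Tarn)
Jorvik: 40  (via Ravel)
Shortest route: Eskin–Tarn–Ravel–Jorvik = 40 km.

40 km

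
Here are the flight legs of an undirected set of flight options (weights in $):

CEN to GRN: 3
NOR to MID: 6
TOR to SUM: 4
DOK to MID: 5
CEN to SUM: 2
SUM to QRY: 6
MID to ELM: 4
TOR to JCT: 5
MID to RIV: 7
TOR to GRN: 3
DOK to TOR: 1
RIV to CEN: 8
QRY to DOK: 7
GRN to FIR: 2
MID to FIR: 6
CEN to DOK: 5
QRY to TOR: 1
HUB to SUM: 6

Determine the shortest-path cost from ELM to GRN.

$12

Settle nodes by increasing distance from ELM:
ELM: 0
MID: 4  (via ELM)
DOK: 9  (via MID)
FIR: 10  (via MID)
NOR: 10  (via MID)
TOR: 10  (via DOK)
QRY: 11  (via TOR)
RIV: 11  (via MID)
GRN: 12  (via FIR)
Shortest route: ELM → MID → FIR → GRN = $12.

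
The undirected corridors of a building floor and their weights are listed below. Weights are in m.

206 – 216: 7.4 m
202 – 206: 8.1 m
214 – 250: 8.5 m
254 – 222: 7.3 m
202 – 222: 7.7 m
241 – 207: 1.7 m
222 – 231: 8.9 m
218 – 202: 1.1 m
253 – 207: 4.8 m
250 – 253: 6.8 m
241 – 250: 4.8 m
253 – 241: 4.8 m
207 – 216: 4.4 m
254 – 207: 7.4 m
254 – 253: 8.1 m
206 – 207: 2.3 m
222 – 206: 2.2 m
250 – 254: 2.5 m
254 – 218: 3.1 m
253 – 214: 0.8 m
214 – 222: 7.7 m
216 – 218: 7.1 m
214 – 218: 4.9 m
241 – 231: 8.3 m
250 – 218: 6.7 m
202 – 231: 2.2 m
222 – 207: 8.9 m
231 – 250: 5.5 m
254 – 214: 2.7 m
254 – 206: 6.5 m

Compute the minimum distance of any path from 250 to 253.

Settle nodes by increasing distance from 250:
250: 0
254: 2.5  (via 250)
241: 4.8  (via 250)
214: 5.2  (via 254)
231: 5.5  (via 250)
218: 5.6  (via 254)
253: 6  (via 214)
Shortest route: 250 → 254 → 214 → 253 = 6 m.

6 m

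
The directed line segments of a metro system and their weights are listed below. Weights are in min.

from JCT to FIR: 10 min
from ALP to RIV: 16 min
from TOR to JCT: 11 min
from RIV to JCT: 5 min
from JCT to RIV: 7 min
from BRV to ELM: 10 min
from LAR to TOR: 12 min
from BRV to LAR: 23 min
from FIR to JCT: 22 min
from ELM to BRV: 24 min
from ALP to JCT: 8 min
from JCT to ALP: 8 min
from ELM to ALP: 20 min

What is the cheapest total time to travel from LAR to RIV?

Running Dijkstra from LAR:
LAR: 0
TOR: 12  (via LAR)
JCT: 23  (via TOR)
RIV: 30  (via JCT)
Shortest route: LAR → TOR → JCT → RIV = 30 min.

30 min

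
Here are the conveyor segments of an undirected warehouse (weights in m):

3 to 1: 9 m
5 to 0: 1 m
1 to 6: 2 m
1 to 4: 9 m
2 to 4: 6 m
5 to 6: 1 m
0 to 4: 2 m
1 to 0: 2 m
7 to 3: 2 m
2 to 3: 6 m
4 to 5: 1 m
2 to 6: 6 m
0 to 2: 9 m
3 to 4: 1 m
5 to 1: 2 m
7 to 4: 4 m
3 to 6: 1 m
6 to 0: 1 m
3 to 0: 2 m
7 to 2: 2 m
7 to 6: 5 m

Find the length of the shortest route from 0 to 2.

Enumerating some paths:
0 - 5 - 6 - 3 - 7 - 2: 1+1+1+2+2 = 7
0 - 4 - 3 - 7 - 2: 2+1+2+2 = 7
0 - 3 - 7 - 2: 2+2+2 = 6
0 - 5 - 4 - 3 - 7 - 2: 1+1+1+2+2 = 7
The minimum is 6 m via 0 - 3 - 7 - 2.

6 m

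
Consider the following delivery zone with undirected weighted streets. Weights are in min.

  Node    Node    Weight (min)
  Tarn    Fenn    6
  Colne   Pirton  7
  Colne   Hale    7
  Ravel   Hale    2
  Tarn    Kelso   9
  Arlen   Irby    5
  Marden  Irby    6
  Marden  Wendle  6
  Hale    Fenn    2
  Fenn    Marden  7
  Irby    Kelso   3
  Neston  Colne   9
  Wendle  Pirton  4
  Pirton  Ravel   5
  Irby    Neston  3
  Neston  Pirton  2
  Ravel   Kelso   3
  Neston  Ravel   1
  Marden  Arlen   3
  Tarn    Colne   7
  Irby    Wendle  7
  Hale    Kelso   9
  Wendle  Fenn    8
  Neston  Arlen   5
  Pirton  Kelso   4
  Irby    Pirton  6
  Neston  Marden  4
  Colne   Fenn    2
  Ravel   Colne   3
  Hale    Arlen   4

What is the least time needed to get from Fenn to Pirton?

Settle nodes by increasing distance from Fenn:
Fenn: 0
Hale: 2  (via Fenn)
Colne: 2  (via Fenn)
Ravel: 4  (via Hale)
Neston: 5  (via Ravel)
Tarn: 6  (via Fenn)
Arlen: 6  (via Hale)
Marden: 7  (via Fenn)
Pirton: 7  (via Neston)
Shortest route: Fenn–Hale–Ravel–Neston–Pirton = 7 min.

7 min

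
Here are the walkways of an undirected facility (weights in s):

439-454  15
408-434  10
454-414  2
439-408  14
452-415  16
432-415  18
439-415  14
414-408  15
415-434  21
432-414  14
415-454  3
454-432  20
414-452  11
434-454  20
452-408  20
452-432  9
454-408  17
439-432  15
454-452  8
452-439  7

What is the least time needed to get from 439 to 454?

15 s

Candidate routes:
439 - 415 - 454: 14+3 = 17
439 - 454: 15 = 15
The minimum is 15 s via 439 - 454.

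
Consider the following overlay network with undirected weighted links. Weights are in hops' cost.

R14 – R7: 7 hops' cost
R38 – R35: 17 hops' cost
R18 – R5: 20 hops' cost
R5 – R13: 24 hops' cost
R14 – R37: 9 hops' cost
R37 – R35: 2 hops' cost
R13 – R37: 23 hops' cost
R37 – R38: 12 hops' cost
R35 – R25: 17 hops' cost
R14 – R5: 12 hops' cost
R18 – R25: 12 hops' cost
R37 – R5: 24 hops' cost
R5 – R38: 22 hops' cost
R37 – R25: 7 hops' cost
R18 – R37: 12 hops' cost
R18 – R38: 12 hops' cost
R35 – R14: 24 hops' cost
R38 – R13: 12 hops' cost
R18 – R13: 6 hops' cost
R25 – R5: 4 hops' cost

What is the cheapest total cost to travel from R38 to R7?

28 hops' cost

Candidate routes:
R38–R35–R37–R14–R7: 17+2+9+7 = 35
R38–R37–R14–R7: 12+9+7 = 28
Cheapest is R38–R37–R14–R7 at 28 hops' cost.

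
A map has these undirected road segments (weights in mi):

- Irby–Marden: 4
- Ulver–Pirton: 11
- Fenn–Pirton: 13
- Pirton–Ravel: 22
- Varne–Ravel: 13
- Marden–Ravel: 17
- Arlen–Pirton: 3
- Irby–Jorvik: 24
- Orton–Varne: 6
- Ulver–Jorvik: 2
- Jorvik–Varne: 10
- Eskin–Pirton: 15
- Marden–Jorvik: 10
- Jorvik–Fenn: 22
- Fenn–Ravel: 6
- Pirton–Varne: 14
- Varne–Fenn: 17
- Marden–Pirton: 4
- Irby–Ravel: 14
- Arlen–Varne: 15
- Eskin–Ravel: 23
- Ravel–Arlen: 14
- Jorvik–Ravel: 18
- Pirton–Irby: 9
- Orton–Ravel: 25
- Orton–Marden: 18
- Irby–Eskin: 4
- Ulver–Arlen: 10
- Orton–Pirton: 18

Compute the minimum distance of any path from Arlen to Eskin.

15 mi

Enumerating some paths:
Arlen–Pirton–Marden–Irby–Eskin: 3+4+4+4 = 15
Arlen–Pirton–Eskin: 3+15 = 18
Arlen–Pirton–Irby–Eskin: 3+9+4 = 16
The minimum is 15 mi via Arlen–Pirton–Marden–Irby–Eskin.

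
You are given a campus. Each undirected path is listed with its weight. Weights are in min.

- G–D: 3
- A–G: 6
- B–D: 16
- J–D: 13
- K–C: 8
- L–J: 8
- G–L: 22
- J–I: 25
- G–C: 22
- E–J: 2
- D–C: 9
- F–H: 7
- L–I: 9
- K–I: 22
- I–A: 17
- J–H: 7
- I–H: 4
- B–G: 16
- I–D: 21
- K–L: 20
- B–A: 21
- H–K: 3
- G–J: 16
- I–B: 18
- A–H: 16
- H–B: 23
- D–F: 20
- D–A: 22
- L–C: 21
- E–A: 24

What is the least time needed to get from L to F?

20 min

Candidate routes:
L - J - H - F: 8+7+7 = 22
L - I - H - F: 9+4+7 = 20
L - K - H - F: 20+3+7 = 30
Cheapest is L - I - H - F at 20 min.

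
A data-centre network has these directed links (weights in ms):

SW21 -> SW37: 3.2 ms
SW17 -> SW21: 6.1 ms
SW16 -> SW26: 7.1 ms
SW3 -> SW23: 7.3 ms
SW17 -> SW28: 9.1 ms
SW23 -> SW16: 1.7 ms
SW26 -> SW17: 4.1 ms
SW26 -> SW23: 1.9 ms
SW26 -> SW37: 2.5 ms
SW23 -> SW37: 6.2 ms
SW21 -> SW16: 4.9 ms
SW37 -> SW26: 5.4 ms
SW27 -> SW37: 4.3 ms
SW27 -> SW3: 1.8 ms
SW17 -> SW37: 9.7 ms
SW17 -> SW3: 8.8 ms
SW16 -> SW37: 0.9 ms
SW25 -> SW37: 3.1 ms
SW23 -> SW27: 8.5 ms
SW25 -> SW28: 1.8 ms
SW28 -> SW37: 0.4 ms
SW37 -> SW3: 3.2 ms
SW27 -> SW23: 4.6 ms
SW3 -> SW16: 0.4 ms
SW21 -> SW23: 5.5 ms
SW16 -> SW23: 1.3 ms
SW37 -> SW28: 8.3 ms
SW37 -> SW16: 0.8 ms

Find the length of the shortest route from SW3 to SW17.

Candidate routes:
SW3 - SW16 - SW37 - SW26 - SW17: 0.4+0.9+5.4+4.1 = 10.8
SW3 - SW16 - SW26 - SW17: 0.4+7.1+4.1 = 11.6
Cheapest is SW3 - SW16 - SW37 - SW26 - SW17 at 10.8 ms.

10.8 ms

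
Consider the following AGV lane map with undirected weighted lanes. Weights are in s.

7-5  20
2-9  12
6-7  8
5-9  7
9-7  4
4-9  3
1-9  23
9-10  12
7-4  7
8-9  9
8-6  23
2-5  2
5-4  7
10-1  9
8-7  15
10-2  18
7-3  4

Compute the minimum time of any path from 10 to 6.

24 s

Settle nodes by increasing distance from 10:
10: 0
1: 9  (via 10)
9: 12  (via 10)
4: 15  (via 9)
7: 16  (via 9)
2: 18  (via 10)
5: 19  (via 9)
3: 20  (via 7)
8: 21  (via 9)
6: 24  (via 7)
Shortest route: 10–9–7–6 = 24 s.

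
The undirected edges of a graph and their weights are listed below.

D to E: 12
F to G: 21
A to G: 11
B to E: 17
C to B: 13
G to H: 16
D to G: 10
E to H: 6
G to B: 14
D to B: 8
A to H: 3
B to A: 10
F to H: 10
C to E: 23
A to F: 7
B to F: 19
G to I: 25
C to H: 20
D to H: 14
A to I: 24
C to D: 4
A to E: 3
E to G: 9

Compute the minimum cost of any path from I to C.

39

Shortest distances from I:
I: 0
A: 24  (via I)
G: 25  (via I)
E: 27  (via A)
H: 27  (via A)
F: 31  (via A)
B: 34  (via A)
D: 35  (via G)
C: 39  (via D)
Shortest route: I → G → D → C = 39.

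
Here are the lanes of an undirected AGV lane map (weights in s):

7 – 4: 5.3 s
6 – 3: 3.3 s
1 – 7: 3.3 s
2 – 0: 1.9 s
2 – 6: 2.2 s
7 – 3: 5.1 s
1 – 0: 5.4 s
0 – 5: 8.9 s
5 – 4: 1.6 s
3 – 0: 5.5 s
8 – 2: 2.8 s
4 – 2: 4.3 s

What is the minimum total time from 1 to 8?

10.1 s

Running Dijkstra from 1:
1: 0
7: 3.3  (via 1)
0: 5.4  (via 1)
2: 7.3  (via 0)
3: 8.4  (via 7)
4: 8.6  (via 7)
6: 9.5  (via 2)
8: 10.1  (via 2)
Shortest route: 1–0–2–8 = 10.1 s.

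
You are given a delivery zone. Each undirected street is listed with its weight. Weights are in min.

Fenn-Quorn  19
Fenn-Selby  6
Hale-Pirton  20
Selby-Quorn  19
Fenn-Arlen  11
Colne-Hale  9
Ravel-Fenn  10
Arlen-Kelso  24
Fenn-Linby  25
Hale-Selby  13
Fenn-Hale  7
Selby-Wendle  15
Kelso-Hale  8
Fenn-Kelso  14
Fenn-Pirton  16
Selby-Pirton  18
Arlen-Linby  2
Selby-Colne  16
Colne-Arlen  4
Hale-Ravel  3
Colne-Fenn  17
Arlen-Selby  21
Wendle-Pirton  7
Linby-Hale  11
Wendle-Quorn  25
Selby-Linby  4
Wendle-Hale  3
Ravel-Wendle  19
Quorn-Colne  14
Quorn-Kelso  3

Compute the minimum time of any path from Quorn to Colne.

Enumerating some paths:
Quorn → Colne: 14 = 14
Quorn → Kelso → Hale → Colne: 3+8+9 = 20
Cheapest is Quorn → Colne at 14 min.

14 min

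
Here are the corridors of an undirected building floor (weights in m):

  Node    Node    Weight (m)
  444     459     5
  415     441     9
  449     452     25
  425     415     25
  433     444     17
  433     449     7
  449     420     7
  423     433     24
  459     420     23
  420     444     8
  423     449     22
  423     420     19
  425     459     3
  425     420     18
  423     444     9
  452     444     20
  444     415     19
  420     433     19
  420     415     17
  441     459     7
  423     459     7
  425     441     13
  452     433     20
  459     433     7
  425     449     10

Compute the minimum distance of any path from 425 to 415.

19 m

Compare a few routes:
425 → 459 → 444 → 415: 3+5+19 = 27
425 → 415: 25 = 25
425 → 459 → 441 → 415: 3+7+9 = 19
425 → 441 → 415: 13+9 = 22
The minimum is 19 m via 425 → 459 → 441 → 415.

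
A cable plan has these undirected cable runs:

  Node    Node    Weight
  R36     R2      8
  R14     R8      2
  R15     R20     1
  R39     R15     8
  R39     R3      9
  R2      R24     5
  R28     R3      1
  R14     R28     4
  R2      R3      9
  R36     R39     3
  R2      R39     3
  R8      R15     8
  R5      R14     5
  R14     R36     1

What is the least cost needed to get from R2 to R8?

Candidate routes:
R2 → R3 → R28 → R14 → R8: 9+1+4+2 = 16
R2 → R36 → R14 → R8: 8+1+2 = 11
R2 → R39 → R36 → R14 → R8: 3+3+1+2 = 9
The minimum is 9 via R2 → R39 → R36 → R14 → R8.

9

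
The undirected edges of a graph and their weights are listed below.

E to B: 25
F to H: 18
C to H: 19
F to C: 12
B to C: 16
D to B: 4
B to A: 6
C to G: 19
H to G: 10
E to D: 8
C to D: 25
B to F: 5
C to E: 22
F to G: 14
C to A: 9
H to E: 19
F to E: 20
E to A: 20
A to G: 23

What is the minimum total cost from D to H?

27

Shortest distances from D:
D: 0
B: 4  (via D)
E: 8  (via D)
F: 9  (via B)
A: 10  (via B)
C: 19  (via A)
G: 23  (via F)
H: 27  (via E)
Shortest route: D → E → H = 27.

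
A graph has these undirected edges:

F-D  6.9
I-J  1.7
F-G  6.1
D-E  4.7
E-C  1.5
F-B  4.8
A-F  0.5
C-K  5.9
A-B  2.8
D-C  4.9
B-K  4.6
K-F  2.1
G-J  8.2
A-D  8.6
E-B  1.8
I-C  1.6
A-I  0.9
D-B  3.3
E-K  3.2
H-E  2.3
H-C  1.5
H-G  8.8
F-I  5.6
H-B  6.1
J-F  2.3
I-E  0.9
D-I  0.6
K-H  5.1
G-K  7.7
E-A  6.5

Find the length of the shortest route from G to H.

Shortest distances from G:
G: 0
F: 6.1  (via G)
A: 6.6  (via F)
I: 7.5  (via A)
K: 7.7  (via G)
D: 8.1  (via I)
J: 8.2  (via G)
E: 8.4  (via I)
H: 8.8  (via G)
Shortest route: G–H = 8.8.

8.8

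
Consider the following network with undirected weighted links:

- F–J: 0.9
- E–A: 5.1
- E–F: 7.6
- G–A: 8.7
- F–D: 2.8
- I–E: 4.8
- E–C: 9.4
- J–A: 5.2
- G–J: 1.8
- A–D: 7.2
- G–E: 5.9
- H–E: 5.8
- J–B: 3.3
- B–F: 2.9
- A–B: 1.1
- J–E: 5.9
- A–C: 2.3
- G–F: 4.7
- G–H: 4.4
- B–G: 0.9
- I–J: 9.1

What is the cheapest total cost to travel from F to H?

Running Dijkstra from F:
F: 0
J: 0.9  (via F)
G: 2.7  (via J)
D: 2.8  (via F)
B: 2.9  (via F)
A: 4  (via B)
C: 6.3  (via A)
E: 6.8  (via J)
H: 7.1  (via G)
Shortest route: F → J → G → H = 7.1.

7.1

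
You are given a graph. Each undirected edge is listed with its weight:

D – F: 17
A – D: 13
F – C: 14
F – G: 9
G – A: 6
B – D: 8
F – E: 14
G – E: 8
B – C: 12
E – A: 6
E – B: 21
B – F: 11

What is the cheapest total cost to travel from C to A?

Settle nodes by increasing distance from C:
C: 0
B: 12  (via C)
F: 14  (via C)
D: 20  (via B)
G: 23  (via F)
E: 28  (via F)
A: 29  (via G)
Shortest route: C–F–G–A = 29.

29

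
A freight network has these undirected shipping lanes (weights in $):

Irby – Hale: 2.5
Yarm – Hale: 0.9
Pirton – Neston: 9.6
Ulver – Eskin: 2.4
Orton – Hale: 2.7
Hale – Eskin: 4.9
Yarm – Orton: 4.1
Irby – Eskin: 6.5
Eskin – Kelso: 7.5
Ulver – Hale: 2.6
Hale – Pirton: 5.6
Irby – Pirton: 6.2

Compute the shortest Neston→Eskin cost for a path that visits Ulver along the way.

Best Neston to Ulver: Neston–Pirton–Hale–Ulver costing 17.8
Best Ulver to Eskin: Ulver–Eskin costing 2.4
Total via Ulver: 17.8 + 2.4 = $20.2.

$20.2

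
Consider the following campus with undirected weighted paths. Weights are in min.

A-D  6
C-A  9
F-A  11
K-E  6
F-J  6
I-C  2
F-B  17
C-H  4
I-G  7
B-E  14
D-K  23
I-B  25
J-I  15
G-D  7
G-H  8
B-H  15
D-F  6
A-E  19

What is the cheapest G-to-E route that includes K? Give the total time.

Best G to K: G → D → K costing 30
Best K to E: K → E costing 6
Total via K: 30 + 6 = 36 min.

36 min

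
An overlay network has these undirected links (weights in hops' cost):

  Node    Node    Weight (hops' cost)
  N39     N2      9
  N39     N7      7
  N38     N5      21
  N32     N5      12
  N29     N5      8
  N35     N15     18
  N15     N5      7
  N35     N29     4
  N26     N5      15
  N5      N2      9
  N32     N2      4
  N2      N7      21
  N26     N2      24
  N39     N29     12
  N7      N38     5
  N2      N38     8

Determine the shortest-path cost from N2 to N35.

Running Dijkstra from N2:
N2: 0
N32: 4  (via N2)
N38: 8  (via N2)
N5: 9  (via N2)
N39: 9  (via N2)
N7: 13  (via N38)
N15: 16  (via N5)
N29: 17  (via N5)
N35: 21  (via N29)
Shortest route: N2–N5–N29–N35 = 21 hops' cost.

21 hops' cost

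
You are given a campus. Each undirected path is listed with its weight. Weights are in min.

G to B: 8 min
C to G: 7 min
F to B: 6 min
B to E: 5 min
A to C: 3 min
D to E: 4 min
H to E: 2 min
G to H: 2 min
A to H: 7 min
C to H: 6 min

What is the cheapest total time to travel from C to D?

12 min

Enumerating some paths:
C → G → H → E → D: 7+2+2+4 = 15
C → H → E → D: 6+2+4 = 12
The minimum is 12 min via C → H → E → D.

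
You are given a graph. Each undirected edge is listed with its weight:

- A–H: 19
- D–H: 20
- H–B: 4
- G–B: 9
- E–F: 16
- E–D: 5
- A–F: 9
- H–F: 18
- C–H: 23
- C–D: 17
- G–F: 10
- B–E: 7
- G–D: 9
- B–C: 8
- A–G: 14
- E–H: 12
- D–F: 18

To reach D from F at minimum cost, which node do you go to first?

Compare a few routes:
F–G–D: 10+9 = 19
F–E–D: 16+5 = 21
F–D: 18 = 18
F–G–B–E–D: 10+9+7+5 = 31
Cheapest is F–D at 18.
So from F the first move is to D.

D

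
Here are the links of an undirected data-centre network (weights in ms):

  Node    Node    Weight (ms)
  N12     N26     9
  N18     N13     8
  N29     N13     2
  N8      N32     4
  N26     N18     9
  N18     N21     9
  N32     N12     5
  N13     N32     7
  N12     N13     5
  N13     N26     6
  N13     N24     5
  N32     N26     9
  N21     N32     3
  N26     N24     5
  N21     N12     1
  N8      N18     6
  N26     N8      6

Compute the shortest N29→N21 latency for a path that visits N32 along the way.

Best N29 to N32: N29–N13–N32 costing 9
Shortest N32→N21: N32–N21 = 3
Total via N32: 9 + 3 = 12 ms.

12 ms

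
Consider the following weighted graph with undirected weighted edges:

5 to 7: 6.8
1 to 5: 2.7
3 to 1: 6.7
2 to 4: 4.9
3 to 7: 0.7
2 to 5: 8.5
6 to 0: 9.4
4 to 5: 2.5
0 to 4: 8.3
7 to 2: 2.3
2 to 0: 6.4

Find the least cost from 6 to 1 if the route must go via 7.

Best 6 to 7: 6 → 0 → 2 → 7 costing 18.1
Best 7 to 1: 7 → 3 → 1 costing 7.4
Total via 7: 18.1 + 7.4 = 25.5.

25.5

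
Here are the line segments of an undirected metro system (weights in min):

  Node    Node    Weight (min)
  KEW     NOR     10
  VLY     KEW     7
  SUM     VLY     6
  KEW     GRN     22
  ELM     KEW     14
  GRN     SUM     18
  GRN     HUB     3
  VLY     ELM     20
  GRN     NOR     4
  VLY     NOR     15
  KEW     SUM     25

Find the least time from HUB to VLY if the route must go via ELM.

Shortest HUB→ELM: HUB–GRN–NOR–KEW–ELM = 31
Best ELM to VLY: ELM–VLY costing 20
Total via ELM: 31 + 20 = 51 min.

51 min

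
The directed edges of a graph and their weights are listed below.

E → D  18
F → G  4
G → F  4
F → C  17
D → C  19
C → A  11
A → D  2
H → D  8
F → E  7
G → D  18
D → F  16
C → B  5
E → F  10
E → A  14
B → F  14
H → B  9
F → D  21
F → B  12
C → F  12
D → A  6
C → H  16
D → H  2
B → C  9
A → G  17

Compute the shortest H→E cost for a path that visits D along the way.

31

Shortest H→D: H → D = 8
Shortest D→E: D → F → E = 23
Total via D: 8 + 23 = 31.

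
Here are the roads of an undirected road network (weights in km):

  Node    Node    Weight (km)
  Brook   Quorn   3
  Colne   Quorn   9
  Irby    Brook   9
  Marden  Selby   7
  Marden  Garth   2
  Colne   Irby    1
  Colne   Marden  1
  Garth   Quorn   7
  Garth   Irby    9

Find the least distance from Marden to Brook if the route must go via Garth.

12 km

Shortest Marden→Garth: Marden → Garth = 2
Shortest Garth→Brook: Garth → Quorn → Brook = 10
Total via Garth: 2 + 10 = 12 km.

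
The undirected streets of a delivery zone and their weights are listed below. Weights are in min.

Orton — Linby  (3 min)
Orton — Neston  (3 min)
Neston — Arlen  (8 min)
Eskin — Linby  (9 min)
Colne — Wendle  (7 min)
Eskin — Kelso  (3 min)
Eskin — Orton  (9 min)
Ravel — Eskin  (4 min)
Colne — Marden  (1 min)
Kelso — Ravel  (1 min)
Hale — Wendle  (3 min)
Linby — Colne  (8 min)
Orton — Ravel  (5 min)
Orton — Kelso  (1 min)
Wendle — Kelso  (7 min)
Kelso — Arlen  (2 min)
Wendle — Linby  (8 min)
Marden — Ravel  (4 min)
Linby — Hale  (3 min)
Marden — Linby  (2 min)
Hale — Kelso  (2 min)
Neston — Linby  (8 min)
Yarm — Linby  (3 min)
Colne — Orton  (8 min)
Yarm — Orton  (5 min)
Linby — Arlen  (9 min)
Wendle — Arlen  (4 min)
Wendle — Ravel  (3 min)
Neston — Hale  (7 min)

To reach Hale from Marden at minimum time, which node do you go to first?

Linby

Candidate routes:
Marden–Ravel–Kelso–Hale: 4+1+2 = 7
Marden–Linby–Hale: 2+3 = 5
The minimum is 5 min via Marden–Linby–Hale.
So from Marden the first move is to Linby.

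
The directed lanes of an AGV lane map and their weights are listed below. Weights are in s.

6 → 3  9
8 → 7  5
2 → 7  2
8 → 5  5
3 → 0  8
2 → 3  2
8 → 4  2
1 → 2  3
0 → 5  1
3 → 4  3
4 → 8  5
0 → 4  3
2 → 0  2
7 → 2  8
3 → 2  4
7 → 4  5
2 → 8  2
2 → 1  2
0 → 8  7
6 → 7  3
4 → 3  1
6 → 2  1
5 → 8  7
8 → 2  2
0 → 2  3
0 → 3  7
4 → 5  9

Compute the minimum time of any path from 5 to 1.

Candidate routes:
5–8–7–2–1: 7+5+8+2 = 22
5–8–2–1: 7+2+2 = 11
5–8–4–3–2–1: 7+2+1+4+2 = 16
The minimum is 11 s via 5–8–2–1.

11 s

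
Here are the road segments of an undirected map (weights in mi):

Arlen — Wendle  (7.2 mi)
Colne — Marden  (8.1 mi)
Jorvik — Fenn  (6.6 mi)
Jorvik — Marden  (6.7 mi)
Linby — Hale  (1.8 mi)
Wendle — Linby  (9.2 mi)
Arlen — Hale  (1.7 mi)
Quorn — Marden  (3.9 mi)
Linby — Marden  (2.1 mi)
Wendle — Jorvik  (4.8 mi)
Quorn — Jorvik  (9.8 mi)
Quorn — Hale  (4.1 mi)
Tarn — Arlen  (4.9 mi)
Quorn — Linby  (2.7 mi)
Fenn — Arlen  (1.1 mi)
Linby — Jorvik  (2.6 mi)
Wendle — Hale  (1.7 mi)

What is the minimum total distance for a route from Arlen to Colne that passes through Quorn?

17.8 mi

Shortest Arlen→Quorn: Arlen → Hale → Quorn = 5.8
Shortest Quorn→Colne: Quorn → Marden → Colne = 12
Total via Quorn: 5.8 + 12 = 17.8 mi.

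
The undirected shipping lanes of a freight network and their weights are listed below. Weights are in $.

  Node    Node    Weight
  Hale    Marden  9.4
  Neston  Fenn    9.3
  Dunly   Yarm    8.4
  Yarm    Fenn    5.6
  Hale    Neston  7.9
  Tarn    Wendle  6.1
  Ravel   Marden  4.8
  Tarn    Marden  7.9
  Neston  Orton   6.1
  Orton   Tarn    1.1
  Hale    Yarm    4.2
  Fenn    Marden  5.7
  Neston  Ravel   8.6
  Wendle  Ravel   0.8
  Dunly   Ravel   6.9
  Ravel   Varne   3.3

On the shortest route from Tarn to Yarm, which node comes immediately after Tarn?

Marden

Compare a few routes:
Tarn → Orton → Neston → Hale → Yarm: 1.1+6.1+7.9+4.2 = 19.3
Tarn → Marden → Fenn → Yarm: 7.9+5.7+5.6 = 19.2
Tarn → Marden → Hale → Yarm: 7.9+9.4+4.2 = 21.5
Tarn → Orton → Neston → Fenn → Yarm: 1.1+6.1+9.3+5.6 = 22.1
Cheapest is Tarn → Marden → Fenn → Yarm at $19.2.
So from Tarn the first move is to Marden.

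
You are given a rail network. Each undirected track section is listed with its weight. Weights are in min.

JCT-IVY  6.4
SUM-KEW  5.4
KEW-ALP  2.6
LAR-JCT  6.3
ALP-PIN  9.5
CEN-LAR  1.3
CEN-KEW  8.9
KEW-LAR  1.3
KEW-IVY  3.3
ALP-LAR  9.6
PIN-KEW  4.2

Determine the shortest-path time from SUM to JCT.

13 min

Compare a few routes:
SUM → KEW → CEN → LAR → JCT: 5.4+8.9+1.3+6.3 = 21.9
SUM → KEW → LAR → JCT: 5.4+1.3+6.3 = 13
SUM → KEW → IVY → JCT: 5.4+3.3+6.4 = 15.1
The minimum is 13 min via SUM → KEW → LAR → JCT.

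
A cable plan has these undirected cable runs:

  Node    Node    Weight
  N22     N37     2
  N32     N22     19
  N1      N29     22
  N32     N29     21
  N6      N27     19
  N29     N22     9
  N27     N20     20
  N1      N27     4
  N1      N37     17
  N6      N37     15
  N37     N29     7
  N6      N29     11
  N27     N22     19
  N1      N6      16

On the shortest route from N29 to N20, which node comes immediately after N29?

N1

Enumerating some paths:
N29 → N37 → N1 → N27 → N20: 7+17+4+20 = 48
N29 → N1 → N27 → N20: 22+4+20 = 46
N29 → N37 → N22 → N27 → N20: 7+2+19+20 = 48
N29 → N22 → N27 → N20: 9+19+20 = 48
The minimum is 46 via N29 → N1 → N27 → N20.
So from N29 the first move is to N1.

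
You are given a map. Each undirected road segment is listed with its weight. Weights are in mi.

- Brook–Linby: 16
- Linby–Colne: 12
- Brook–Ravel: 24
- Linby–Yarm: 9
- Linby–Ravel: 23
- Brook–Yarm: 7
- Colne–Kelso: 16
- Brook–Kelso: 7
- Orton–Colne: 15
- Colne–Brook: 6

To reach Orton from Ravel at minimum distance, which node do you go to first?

Brook

Candidate routes:
Ravel → Linby → Colne → Orton: 23+12+15 = 50
Ravel → Brook → Colne → Orton: 24+6+15 = 45
Ravel → Linby → Yarm → Brook → Colne → Orton: 23+9+7+6+15 = 60
Cheapest is Ravel → Brook → Colne → Orton at 45 mi.
So from Ravel the first move is to Brook.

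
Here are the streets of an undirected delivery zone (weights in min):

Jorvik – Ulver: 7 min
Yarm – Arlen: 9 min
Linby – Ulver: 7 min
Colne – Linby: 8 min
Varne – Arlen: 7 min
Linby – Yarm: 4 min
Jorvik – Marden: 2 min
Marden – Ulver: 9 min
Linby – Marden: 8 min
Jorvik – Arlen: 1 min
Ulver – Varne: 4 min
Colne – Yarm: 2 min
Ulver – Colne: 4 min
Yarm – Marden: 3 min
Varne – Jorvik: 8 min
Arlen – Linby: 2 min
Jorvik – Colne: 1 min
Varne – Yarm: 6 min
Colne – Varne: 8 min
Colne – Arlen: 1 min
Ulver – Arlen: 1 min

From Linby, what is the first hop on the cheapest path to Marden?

Enumerating some paths:
Linby–Arlen–Colne–Jorvik–Marden: 2+1+1+2 = 6
Linby–Arlen–Jorvik–Marden: 2+1+2 = 5
The minimum is 5 min via Linby–Arlen–Jorvik–Marden.
So from Linby the first move is to Arlen.

Arlen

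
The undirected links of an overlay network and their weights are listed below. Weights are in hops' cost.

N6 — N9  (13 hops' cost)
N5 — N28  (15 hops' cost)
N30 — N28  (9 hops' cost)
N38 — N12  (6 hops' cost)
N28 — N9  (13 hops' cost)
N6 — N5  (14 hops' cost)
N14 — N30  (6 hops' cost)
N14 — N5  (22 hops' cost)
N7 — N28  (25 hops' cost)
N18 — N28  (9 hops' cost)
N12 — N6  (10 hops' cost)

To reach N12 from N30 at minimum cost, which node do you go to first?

N28

Enumerating some paths:
N30 - N28 - N9 - N6 - N12: 9+13+13+10 = 45
N30 - N28 - N5 - N6 - N12: 9+15+14+10 = 48
N30 - N14 - N5 - N6 - N12: 6+22+14+10 = 52
Cheapest is N30 - N28 - N9 - N6 - N12 at 45 hops' cost.
So from N30 the first move is to N28.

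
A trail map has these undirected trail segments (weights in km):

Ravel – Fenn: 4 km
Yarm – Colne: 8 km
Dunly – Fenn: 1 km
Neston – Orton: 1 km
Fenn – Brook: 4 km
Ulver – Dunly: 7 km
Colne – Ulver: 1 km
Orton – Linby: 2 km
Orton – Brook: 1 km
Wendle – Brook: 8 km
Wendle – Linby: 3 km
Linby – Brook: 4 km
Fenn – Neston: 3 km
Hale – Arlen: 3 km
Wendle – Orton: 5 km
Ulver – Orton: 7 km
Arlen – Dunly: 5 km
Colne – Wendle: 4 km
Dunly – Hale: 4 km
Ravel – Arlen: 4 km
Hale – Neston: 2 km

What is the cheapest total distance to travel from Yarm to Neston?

Enumerating some paths:
Yarm - Colne - Wendle - Linby - Orton - Neston: 8+4+3+2+1 = 18
Yarm - Colne - Ulver - Dunly - Fenn - Neston: 8+1+7+1+3 = 20
Yarm - Colne - Wendle - Orton - Neston: 8+4+5+1 = 18
Yarm - Colne - Ulver - Orton - Neston: 8+1+7+1 = 17
Cheapest is Yarm - Colne - Ulver - Orton - Neston at 17 km.

17 km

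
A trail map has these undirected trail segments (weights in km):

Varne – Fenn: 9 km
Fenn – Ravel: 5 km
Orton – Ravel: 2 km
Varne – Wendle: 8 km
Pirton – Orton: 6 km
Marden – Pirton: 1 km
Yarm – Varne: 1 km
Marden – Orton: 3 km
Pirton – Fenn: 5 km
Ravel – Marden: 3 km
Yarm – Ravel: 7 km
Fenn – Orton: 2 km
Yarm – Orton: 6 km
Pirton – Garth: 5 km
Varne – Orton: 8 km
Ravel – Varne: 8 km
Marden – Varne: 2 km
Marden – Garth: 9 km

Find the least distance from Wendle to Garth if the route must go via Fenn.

Best Wendle to Fenn: Wendle–Varne–Marden–Orton–Fenn costing 15
Best Fenn to Garth: Fenn–Pirton–Garth costing 10
Total via Fenn: 15 + 10 = 25 km.

25 km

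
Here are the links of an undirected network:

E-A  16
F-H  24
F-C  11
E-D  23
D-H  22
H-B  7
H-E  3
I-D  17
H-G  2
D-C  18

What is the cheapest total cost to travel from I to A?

Compare a few routes:
I → D → E → A: 17+23+16 = 56
I → D → H → E → A: 17+22+3+16 = 58
Cheapest is I → D → E → A at 56.

56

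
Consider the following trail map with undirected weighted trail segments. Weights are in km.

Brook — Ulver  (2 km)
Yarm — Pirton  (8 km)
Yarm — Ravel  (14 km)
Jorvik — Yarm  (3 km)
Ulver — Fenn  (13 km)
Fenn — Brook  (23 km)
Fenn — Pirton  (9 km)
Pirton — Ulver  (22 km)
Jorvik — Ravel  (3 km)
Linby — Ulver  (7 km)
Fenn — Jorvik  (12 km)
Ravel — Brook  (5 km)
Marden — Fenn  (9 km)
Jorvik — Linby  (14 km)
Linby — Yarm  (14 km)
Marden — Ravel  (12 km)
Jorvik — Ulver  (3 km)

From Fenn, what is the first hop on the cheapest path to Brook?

Compare a few routes:
Fenn → Ulver → Brook: 13+2 = 15
Fenn → Jorvik → Ulver → Brook: 12+3+2 = 17
Fenn → Jorvik → Ravel → Brook: 12+3+5 = 20
Cheapest is Fenn → Ulver → Brook at 15 km.
So from Fenn the first move is to Ulver.

Ulver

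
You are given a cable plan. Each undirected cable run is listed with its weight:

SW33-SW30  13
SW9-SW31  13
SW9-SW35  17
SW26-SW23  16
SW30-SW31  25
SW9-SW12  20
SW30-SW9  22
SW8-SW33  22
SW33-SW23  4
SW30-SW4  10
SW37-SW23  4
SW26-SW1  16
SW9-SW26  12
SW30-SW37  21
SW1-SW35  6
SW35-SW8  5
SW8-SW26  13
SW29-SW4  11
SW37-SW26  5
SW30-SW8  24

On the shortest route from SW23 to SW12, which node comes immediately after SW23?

SW37

Candidate routes:
SW23 - SW37 - SW26 - SW9 - SW12: 4+5+12+20 = 41
SW23 - SW26 - SW9 - SW12: 16+12+20 = 48
The minimum is 41 via SW23 - SW37 - SW26 - SW9 - SW12.
So from SW23 the first move is to SW37.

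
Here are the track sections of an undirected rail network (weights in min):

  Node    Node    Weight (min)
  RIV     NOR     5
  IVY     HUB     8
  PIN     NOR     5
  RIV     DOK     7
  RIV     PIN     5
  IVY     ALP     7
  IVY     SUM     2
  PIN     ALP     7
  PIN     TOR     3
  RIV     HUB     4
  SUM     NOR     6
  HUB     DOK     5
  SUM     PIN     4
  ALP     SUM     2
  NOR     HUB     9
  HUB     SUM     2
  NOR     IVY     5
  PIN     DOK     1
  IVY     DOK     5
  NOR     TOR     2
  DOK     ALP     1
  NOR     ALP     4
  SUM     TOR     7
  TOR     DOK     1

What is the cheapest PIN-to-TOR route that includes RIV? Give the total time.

12 min

Best PIN to RIV: PIN–RIV costing 5
Shortest RIV→TOR: RIV–NOR–TOR = 7
Total via RIV: 5 + 7 = 12 min.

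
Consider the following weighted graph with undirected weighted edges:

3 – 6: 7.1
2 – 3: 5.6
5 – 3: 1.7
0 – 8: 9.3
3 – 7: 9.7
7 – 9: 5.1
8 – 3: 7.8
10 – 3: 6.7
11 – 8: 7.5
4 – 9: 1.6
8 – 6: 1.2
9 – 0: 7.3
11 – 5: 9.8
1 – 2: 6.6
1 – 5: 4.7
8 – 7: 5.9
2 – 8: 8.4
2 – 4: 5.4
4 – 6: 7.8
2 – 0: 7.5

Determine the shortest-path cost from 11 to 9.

Settle nodes by increasing distance from 11:
11: 0
8: 7.5  (via 11)
6: 8.7  (via 8)
5: 9.8  (via 11)
3: 11.5  (via 5)
7: 13.4  (via 8)
1: 14.5  (via 5)
2: 15.9  (via 8)
4: 16.5  (via 6)
0: 16.8  (via 8)
9: 18.1  (via 4)
Shortest route: 11 → 8 → 6 → 4 → 9 = 18.1.

18.1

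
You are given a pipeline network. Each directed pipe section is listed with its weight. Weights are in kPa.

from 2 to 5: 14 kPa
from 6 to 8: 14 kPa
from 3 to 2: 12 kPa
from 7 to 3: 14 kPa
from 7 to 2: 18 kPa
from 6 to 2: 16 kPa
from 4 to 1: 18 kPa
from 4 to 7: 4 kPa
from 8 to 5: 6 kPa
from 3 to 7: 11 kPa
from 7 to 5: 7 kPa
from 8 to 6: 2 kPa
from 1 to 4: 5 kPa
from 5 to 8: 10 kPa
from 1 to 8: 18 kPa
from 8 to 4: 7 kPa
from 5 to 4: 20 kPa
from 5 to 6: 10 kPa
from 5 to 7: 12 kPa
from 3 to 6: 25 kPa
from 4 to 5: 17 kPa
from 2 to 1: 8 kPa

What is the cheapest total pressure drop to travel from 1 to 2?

27 kPa

Running Dijkstra from 1:
1: 0
4: 5  (via 1)
7: 9  (via 4)
5: 16  (via 7)
8: 18  (via 1)
6: 20  (via 8)
3: 23  (via 7)
2: 27  (via 7)
Shortest route: 1–4–7–2 = 27 kPa.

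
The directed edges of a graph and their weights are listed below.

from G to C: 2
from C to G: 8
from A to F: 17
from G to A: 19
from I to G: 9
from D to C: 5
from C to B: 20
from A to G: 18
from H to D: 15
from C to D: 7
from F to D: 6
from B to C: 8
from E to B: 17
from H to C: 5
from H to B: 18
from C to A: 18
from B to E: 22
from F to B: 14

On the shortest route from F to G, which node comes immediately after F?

D

Candidate routes:
F → B → C → G: 14+8+8 = 30
F → D → C → A → G: 6+5+18+18 = 47
F → D → C → G: 6+5+8 = 19
The minimum is 19 via F → D → C → G.
So from F the first move is to D.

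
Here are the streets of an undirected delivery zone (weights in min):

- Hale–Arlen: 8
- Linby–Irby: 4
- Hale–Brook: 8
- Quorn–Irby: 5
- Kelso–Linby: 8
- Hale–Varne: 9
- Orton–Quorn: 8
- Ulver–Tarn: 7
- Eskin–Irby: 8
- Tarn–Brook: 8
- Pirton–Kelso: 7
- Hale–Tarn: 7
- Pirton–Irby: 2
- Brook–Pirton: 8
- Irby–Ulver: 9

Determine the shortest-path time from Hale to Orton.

31 min

Enumerating some paths:
Hale–Brook–Pirton–Irby–Quorn–Orton: 8+8+2+5+8 = 31
Hale–Tarn–Ulver–Irby–Quorn–Orton: 7+7+9+5+8 = 36
The minimum is 31 min via Hale–Brook–Pirton–Irby–Quorn–Orton.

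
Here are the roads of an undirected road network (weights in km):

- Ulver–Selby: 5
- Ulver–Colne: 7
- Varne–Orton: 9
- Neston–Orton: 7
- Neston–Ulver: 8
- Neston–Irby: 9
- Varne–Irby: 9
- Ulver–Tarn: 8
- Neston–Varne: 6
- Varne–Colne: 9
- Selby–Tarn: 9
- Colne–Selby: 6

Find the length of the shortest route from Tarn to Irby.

25 km

Enumerating some paths:
Tarn–Ulver–Neston–Irby: 8+8+9 = 25
Tarn–Ulver–Neston–Varne–Irby: 8+8+6+9 = 31
Cheapest is Tarn–Ulver–Neston–Irby at 25 km.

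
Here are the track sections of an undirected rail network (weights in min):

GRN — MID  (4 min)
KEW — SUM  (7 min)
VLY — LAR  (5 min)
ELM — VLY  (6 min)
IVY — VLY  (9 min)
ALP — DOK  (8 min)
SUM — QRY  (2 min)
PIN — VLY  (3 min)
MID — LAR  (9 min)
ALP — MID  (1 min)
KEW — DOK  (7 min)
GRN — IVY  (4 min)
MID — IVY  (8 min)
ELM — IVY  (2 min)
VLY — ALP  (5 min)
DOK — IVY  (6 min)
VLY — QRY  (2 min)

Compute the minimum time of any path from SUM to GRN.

14 min

Enumerating some paths:
SUM → QRY → VLY → ELM → IVY → GRN: 2+2+6+2+4 = 16
SUM → QRY → VLY → ALP → MID → GRN: 2+2+5+1+4 = 14
SUM → QRY → VLY → IVY → GRN: 2+2+9+4 = 17
SUM → QRY → VLY → LAR → MID → GRN: 2+2+5+9+4 = 22
Cheapest is SUM → QRY → VLY → ALP → MID → GRN at 14 min.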